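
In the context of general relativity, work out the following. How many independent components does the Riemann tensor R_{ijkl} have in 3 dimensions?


The Riemann tensor in d dimensions has d^2(d^2 - 1)/12 independent components.
d = 3, so d^2 = 9
d^2 - 1 = 8
d^2(d^2 - 1) = 9 * 8 = 72
Divide by 12: 72 / 12 = 6

6


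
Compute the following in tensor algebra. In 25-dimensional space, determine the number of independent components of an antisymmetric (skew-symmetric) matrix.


An antisymmetric rank-2 tensor satisfies A_{ij} = -A_{ji}, so diagonal entries are zero.
The independent components are the upper-triangular entries: C(n, 2) = n(n-1)/2.
n = 25
C(25, 2) = 25 * 24 / 2 = 600 / 2 = 300

300


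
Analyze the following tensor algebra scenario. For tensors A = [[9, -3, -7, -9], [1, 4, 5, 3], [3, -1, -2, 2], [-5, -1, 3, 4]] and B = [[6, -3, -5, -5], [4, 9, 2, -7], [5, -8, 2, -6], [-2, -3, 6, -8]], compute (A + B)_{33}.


Tensor addition is component-wise: (A + B)_{ij} = A_{ij} + B_{ij}.
A_{33} = -2
B_{33} = 2
(A + B)_{33} = -2 + 2 = 0

0


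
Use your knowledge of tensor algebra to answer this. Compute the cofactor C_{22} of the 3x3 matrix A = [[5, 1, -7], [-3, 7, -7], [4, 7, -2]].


To find cofactor C_{22}, delete row 2 and column 2.
The resulting 2x2 submatrix is: [[5, -7], [4, -2]]
Minor M_{22} = 5*-2 - -7*4
  = -10 - -28 = 18
Sign = (-1)^(2+2) = (-1)^4 = 1
Cofactor C_{22} = 1 * 18 = 18

18


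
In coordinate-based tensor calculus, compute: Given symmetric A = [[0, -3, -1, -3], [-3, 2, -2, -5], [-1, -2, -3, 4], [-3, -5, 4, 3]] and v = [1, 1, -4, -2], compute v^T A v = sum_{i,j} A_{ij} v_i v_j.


First compute Av:
(Av)_1 = 0*1 + -3*1 + -1*-4 + -3*-2 = 7
(Av)_2 = -3*1 + 2*1 + -2*-4 + -5*-2 = 17
(Av)_3 = -1*1 + -2*1 + -3*-4 + 4*-2 = 1
(Av)_4 = -3*1 + -5*1 + 4*-4 + 3*-2 = -30
Av = [7, 17, 1, -30]
Then v^T (Av) = 1*7 + 1*17 + -4*1 + -2*-30
= 7 + 17 + -4 + 60 = 80

80


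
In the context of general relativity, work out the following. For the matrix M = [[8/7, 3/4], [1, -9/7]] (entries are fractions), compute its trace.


The trace is the sum of diagonal entries.
Diagonal: M[1,1] = 8/7, M[2,2] = -9/7
Tr(M) = 8/7 + -9/7
Computing step by step:
After adding M[1,1]: 8/7
After adding M[2,2]: -1/7
Tr(M) = -1/7

-1/7


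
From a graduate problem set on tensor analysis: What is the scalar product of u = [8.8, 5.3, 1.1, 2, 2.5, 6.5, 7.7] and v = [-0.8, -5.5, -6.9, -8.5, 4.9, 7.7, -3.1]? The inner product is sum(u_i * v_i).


The inner product u . v = sum of u_i * v_i.
Term-by-term: 8.8 * -0.8, 5.3 * -5.5, 1.1 * -6.9, 2 * -8.5, 2.5 * 4.9, 6.5 * 7.7, 7.7 * -3.1
Products: -7.04, -29.15, -7.59, -17, 12.25, 50.05, -23.87
Sum = -7.04 + -29.15 + -7.59 + -17 + 12.25 + 50.05 + -23.87 = -22.35

-22.35


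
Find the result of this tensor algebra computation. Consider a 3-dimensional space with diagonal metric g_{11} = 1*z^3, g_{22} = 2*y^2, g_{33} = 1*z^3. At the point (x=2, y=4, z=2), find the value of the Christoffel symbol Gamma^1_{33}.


For a diagonal metric, Gamma^k_{ij} = (1/2) g^{kk} (dg_{ik}/dx_j + dg_{jk}/dx_i - dg_{ij}/dx_k).
The metric is diagonal, so g_{ab} = 0 for a != b.
At the given point: g_{11} = 8, g_{22} = 32, g_{33} = 8
g^{11} = 1/8
dg_{31}/dx_3 = 0 (off-diagonal)
dg_{31}/dx_3 = 0 (off-diagonal)
dg_{33}/dx_1 = dg_{33}/dx_1 = 0
Numerator = 0 + 0 - 0 = 0
Gamma^1_{33} = 0 / (2 * 8) = 0

0


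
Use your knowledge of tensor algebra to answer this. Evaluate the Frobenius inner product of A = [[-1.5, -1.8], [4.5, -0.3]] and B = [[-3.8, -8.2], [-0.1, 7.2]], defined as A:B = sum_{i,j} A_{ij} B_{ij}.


A:B = sum over all i,j of A_{ij} * B_{ij}.
Row 1: -1.5*-3.8=5.7, -1.8*-8.2=14.76 => row sum = 20.46
Row 2: 4.5*-0.1=-0.45, -0.3*7.2=-2.16 => row sum = -2.61
Total = 20.46 + -2.61 = 17.85

17.85


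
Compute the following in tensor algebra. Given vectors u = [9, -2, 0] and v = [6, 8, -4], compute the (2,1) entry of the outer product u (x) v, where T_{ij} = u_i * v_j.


The outer product entry T_{ij} = u_i * v_j.
We need i=2, j=1.
u_2 = -2, v_1 = 6
T_{2,1} = -2 * 6 = -12

-12


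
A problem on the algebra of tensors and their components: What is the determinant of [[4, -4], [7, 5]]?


For a 2x2 matrix [[a, b], [c, d]], det = a*d - b*c.
a = 4, b = -4, c = 7, d = 5
a*d = 4 * 5 = 20
b*c = -4 * 7 = -28
det = 20 - -28 = 48

48


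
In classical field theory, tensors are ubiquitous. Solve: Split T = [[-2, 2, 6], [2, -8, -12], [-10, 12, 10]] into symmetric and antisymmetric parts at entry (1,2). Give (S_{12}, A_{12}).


T_{12} = 2
T_{21} = 2
S_{12} = (2 + 2)/2 = 4/2 = 2
A_{12} = (2 - 2)/2 = 0/2 = 0
Check: S + A = 2 + 0 = 2 = T_{12}.

(2, 0)


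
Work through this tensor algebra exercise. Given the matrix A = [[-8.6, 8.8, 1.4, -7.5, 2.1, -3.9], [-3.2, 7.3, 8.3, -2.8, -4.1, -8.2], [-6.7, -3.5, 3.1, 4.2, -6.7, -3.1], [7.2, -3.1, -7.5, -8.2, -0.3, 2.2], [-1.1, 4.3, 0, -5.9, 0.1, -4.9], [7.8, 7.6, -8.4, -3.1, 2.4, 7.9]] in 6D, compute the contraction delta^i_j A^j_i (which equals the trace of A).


The contraction (trace) of a rank-2 tensor is the sum of its diagonal elements.
Diagonal entries: A[1,1] = -8.6, A[2,2] = 7.3, A[3,3] = 3.1, A[4,4] = -8.2, A[5,5] = 0.1, A[6,6] = 7.9
Tr(A) = -8.6 + 7.3 + 3.1 + -8.2 + 0.1 + 7.9 = 1.6

1.6


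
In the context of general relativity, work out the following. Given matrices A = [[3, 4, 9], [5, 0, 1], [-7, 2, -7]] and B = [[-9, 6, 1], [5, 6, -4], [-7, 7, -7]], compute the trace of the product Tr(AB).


Tr(AB) = sum_i (AB)_{ii} where (AB)_{ii} = sum_k A_{ik} B_{ki}.
(AB)_{11} = 3*-9 + 4*5 + 9*-7 = -70
(AB)_{22} = 5*6 + 0*6 + 1*7 = 37
(AB)_{33} = -7*1 + 2*-4 + -7*-7 = 34
Tr(AB) = -70 + 37 + 34 = 1

1


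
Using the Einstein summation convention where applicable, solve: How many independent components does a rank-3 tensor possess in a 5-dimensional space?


The number of components of a rank-r tensor in d dimensions is d^r.
Here d = 5 and r = 3.
5^3 = 125

125


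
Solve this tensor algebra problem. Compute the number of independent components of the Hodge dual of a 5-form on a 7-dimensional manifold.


The Hodge dual of a p-form on an n-dimensional manifold is an (n-p)-form.
n = 7, p = 5, so dual degree = 7 - 5 = 2
The number of components is C(n, n-p) = C(7, 2) = 21

21


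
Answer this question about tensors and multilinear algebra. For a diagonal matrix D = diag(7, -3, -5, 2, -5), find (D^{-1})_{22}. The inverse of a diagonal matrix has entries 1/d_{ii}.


For a diagonal matrix, the inverse has entries (D^{-1})_{ii} = 1/d_{ii}.
The diagonal entries are: d_{11} = 7, d_{22} = -3, d_{33} = -5, d_{44} = 2, d_{55} = -5
We need (D^{-1})_{22} = 1/d_{22} = 1/-3 = -1/3

-1/3


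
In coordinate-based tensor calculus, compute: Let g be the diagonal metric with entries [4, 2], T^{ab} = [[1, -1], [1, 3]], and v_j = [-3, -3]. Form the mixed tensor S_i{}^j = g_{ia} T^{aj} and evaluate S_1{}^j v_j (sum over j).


Step 1: lower the first index. For a diagonal metric, g_{ia} T^{aj} = g_{ii} T^{ij} (no sum on i).
g_{11} = 4
S_1{}^1 = 4 * T^{11} = 4 * 1 = 4
S_1{}^2 = 4 * T^{12} = 4 * -1 = -4
Step 2: contract S_1{}^j with v_j.
S_1{}^1 * v_1 = 4 * -3 = -12
S_1{}^2 * v_2 = -4 * -3 = 12
Result = -12 + 12 = 0

0


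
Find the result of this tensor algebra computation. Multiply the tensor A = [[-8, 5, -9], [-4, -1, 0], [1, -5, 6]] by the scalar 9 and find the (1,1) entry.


Scalar multiplication: (cA)_{ij} = c * A_{ij}.
c = 9
A_{11} = -8
(cA)_{11} = 9 * -8 = -72

-72


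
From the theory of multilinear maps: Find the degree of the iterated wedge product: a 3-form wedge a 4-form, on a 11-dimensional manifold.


The degree of a wedge product is the sum of the degrees of the individual forms.
Degrees: 3, 4
Total degree = 3 + 4 = 7

7


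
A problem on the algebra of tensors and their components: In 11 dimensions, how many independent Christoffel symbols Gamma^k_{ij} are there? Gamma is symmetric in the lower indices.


Christoffel symbols Gamma^k_{ij} are symmetric in i,j, so there are d * d(d+1)/2 independent symbols.
d = 11
d(d+1)/2 = 11 * 12 / 2 = 66
Total = 11 * 66 = 726

726


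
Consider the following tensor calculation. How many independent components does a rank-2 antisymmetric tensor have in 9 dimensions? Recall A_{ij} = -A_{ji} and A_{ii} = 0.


An antisymmetric rank-2 tensor satisfies A_{ij} = -A_{ji}, so diagonal entries are zero.
The independent components are the upper-triangular entries: C(n, 2) = n(n-1)/2.
n = 9
C(9, 2) = 9 * 8 / 2 = 72 / 2 = 36

36


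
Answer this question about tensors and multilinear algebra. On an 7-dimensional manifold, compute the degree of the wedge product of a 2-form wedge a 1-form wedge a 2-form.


The degree of a wedge product is the sum of the degrees of the individual forms.
Degrees: 2, 1, 2
Total degree = 2 + 1 + 2 = 5

5


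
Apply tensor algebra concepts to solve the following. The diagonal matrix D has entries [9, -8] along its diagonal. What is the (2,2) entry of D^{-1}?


For a diagonal matrix, the inverse has entries (D^{-1})_{ii} = 1/d_{ii}.
The diagonal entries are: d_{11} = 9, d_{22} = -8
We need (D^{-1})_{22} = 1/d_{22} = 1/-8 = -1/8

-1/8


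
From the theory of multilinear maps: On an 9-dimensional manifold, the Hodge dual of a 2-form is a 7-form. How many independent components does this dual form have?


The Hodge dual of a p-form on an n-dimensional manifold is an (n-p)-form.
n = 9, p = 2, so dual degree = 9 - 2 = 7
The number of components is C(n, n-p) = C(9, 7) = 36

36


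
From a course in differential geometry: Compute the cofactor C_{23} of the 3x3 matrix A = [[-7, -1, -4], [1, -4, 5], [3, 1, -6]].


To find cofactor C_{23}, delete row 2 and column 3.
The resulting 2x2 submatrix is: [[-7, -1], [3, 1]]
Minor M_{23} = -7*1 - -1*3
  = -7 - -3 = -4
Sign = (-1)^(2+3) = (-1)^5 = -1
Cofactor C_{23} = -1 * -4 = 4

4


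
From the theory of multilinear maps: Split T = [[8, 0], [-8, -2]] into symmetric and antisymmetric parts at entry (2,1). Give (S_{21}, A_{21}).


T_{21} = -8
T_{12} = 0
S_{21} = (-8 + 0)/2 = -8/2 = -4
A_{21} = (-8 - 0)/2 = -8/2 = -4
Check: S + A = -4 + -4 = -8 = T_{21}.

(-4, -4)


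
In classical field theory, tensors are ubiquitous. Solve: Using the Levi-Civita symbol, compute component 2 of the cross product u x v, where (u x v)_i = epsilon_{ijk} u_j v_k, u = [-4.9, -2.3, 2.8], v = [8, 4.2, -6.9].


(u x v)_2 = sum_{j,k} epsilon_{2jk} u_j v_k. Only permutations of (1,2,3) contribute; the two non-zero terms are:
eps_{213} u_1 v_3 = -1 * -4.9 * -6.9 = -33.81
eps_{231} u_3 v_1 = 1 * 2.8 * 8 = 22.4
(u x v)_2 = -11.41

-11.41


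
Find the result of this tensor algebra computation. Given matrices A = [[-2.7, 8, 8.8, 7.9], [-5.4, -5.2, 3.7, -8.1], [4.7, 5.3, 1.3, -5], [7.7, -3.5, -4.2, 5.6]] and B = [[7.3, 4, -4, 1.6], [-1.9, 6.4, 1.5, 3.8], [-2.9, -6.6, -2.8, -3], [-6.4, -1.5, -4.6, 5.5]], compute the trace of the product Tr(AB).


Tr(AB) = sum_i (AB)_{ii} where (AB)_{ii} = sum_k A_{ik} B_{ki}.
(AB)_{11} = -2.7*7.3 + 8*-1.9 + 8.8*-2.9 + 7.9*-6.4 = -110.99
(AB)_{22} = -5.4*4 + -5.2*6.4 + 3.7*-6.6 + -8.1*-1.5 = -67.15
(AB)_{33} = 4.7*-4 + 5.3*1.5 + 1.3*-2.8 + -5*-4.6 = 8.51
(AB)_{44} = 7.7*1.6 + -3.5*3.8 + -4.2*-3 + 5.6*5.5 = 42.42
Tr(AB) = -110.99 + -67.15 + 8.51 + 42.42 = -127.21

-127.21


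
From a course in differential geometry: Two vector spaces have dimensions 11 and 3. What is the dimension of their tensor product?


The dimension of a tensor product is the product of dimensions.
dim(V) = 11, dim(W) = 3
dim(V (x) W) = 11 * 3 = 33

33


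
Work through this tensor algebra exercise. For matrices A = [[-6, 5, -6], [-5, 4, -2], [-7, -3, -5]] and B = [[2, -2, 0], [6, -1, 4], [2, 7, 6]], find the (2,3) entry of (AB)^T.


(AB)^T_{ij} = (AB)_{ji} = sum_k A_{jk} B_{ki}.
For i=2, j=3 we need (AB)_{32}:
A_{31} * B_{12} = -7 * -2 = 14
A_{32} * B_{22} = -3 * -1 = 3
A_{33} * B_{32} = -5 * 7 = -35
Sum = 14 + 3 + -35 = -18

-18


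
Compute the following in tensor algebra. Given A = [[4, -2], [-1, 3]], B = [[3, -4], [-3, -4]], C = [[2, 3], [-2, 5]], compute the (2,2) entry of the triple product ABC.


(ABC)_{22} = sum_m (AB)_{2m} C_{m2}. First compute row 2 of AB.
(AB)_{21} = -1*3 + 3*-3 = -12
(AB)_{22} = -1*-4 + 3*-4 = -8
Now contract with column 2 of C:
(AB)_{21} * C_{12} = -12 * 3 = -36
(AB)_{22} * C_{22} = -8 * 5 = -40
(ABC)_{22} = -36 + -40 = -76

-76


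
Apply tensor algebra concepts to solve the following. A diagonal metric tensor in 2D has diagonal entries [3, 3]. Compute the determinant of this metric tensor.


For a diagonal metric, the determinant is the product of diagonal entries.
Diagonal entries: 3, 3
det(g) = 3 * 3 = 9

9


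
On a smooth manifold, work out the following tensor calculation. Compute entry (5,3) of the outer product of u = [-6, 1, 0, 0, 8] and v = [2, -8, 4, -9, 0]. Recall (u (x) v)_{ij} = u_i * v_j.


The outer product entry T_{ij} = u_i * v_j.
We need i=5, j=3.
u_5 = 8, v_3 = 4
T_{5,3} = 8 * 4 = 32

32


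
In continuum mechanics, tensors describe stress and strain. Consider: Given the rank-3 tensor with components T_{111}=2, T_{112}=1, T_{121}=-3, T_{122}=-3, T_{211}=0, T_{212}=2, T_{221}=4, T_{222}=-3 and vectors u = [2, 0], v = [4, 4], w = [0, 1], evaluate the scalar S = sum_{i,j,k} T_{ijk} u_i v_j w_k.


S = sum over i,j,k of T_{ijk} u_i v_j w_k. Expanding all 8 terms:
T_{111}*u_1*v_1*w_1 = 2*2*4*0 = 0  (running total: 0)
T_{112}*u_1*v_1*w_2 = 1*2*4*1 = 8  (running total: 8)
T_{121}*u_1*v_2*w_1 = -3*2*4*0 = 0  (running total: 8)
T_{122}*u_1*v_2*w_2 = -3*2*4*1 = -24  (running total: -16)
T_{211}*u_2*v_1*w_1 = 0*0*4*0 = 0  (running total: -16)
T_{212}*u_2*v_1*w_2 = 2*0*4*1 = 0  (running total: -16)
T_{221}*u_2*v_2*w_1 = 4*0*4*0 = 0  (running total: -16)
T_{222}*u_2*v_2*w_2 = -3*0*4*1 = 0  (running total: -16)
S = -16

-16


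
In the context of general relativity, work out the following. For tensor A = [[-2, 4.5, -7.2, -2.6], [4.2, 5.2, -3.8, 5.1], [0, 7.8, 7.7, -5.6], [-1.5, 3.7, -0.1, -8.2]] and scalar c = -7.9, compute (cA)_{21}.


Scalar multiplication: (cA)_{ij} = c * A_{ij}.
c = -7.9
A_{21} = 4.2
(cA)_{21} = -7.9 * 4.2 = -33.18

-33.18


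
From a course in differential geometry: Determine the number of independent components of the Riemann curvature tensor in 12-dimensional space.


The Riemann tensor in d dimensions has d^2(d^2 - 1)/12 independent components.
d = 12, so d^2 = 144
d^2 - 1 = 143
d^2(d^2 - 1) = 144 * 143 = 20592
Divide by 12: 20592 / 12 = 1716

1716


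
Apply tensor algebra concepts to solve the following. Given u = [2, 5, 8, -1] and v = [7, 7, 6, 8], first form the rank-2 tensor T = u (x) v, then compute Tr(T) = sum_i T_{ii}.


The outer product gives T_{ij} = u_i v_j.
The trace (contraction) is Tr(T) = sum_i T_{ii} = sum_i u_i v_i.
Diagonal entries:
T_{11} = u_1 * v_1 = 2 * 7 = 14
T_{22} = u_2 * v_2 = 5 * 7 = 35
T_{33} = u_3 * v_3 = 8 * 6 = 48
T_{44} = u_4 * v_4 = -1 * 8 = -8
Tr(T) = 14 + 35 + 48 + -8 = 89

89


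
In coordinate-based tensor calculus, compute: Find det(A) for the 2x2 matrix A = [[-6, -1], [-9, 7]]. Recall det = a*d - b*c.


For a 2x2 matrix [[a, b], [c, d]], det = a*d - b*c.
a = -6, b = -1, c = -9, d = 7
a*d = -6 * 7 = -42
b*c = -1 * -9 = 9
det = -42 - 9 = -51

-51


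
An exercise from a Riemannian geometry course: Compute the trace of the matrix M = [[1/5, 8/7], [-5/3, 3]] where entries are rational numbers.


The trace is the sum of diagonal entries.
Diagonal: M[1,1] = 1/5, M[2,2] = 3
Tr(M) = 1/5 + 3
Computing step by step:
After adding M[1,1]: 1/5
After adding M[2,2]: 16/5
Tr(M) = 16/5

16/5


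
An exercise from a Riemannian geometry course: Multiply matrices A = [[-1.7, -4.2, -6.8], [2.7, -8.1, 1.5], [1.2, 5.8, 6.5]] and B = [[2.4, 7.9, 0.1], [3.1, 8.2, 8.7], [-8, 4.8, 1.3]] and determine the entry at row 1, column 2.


(AB)_{ij} = sum_k A_{ik} B_{kj}.
For i=1, j=2:
A_{11} * B_{12} = -1.7 * 7.9 = -13.43
A_{12} * B_{22} = -4.2 * 8.2 = -34.44
A_{13} * B_{32} = -6.8 * 4.8 = -32.64
Sum = -13.43 + -34.44 + -32.64 = -80.51

-80.51


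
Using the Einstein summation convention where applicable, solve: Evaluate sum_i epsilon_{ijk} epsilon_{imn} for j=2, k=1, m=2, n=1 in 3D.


Using the identity: epsilon_{ijk} epsilon_{imn} = delta_{jm} delta_{kn} - delta_{jn} delta_{km}.
delta_{22} = 1
delta_{11} = 1
delta_{21} = 0
delta_{12} = 0
Result = 1 * 1 - 0 * 0 = 1 - 0 = 1

1


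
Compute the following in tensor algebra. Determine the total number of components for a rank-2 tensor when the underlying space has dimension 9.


The number of components of a rank-r tensor in d dimensions is d^r.
Here d = 9 and r = 2.
9^2 = 81

81


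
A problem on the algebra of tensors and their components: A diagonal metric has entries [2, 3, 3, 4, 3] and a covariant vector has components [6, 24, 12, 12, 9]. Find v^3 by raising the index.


To raise an index with a diagonal metric: v^i = v_i / g_{ii}.
For index 3: v_3 = 12, g_{33} = 3
v^3 = 12 / 3 = 4

4


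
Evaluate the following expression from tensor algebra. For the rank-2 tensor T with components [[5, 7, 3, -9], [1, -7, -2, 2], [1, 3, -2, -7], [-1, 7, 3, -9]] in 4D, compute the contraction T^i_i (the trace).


The contraction (trace) of a rank-2 tensor is the sum of its diagonal elements.
Diagonal entries: A[1,1] = 5, A[2,2] = -7, A[3,3] = -2, A[4,4] = -9
Tr(A) = 5 + -7 + -2 + -9 = -13

-13


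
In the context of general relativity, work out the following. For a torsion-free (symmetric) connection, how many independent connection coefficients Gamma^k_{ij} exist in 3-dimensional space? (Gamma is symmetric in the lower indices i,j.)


Christoffel symbols Gamma^k_{ij} are symmetric in i,j, so there are d * d(d+1)/2 independent symbols.
d = 3
d(d+1)/2 = 3 * 4 / 2 = 6
Total = 3 * 6 = 18

18


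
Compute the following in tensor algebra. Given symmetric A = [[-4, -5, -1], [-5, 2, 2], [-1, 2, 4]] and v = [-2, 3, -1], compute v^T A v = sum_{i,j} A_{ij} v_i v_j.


First compute Av:
(Av)_1 = -4*-2 + -5*3 + -1*-1 = -6
(Av)_2 = -5*-2 + 2*3 + 2*-1 = 14
(Av)_3 = -1*-2 + 2*3 + 4*-1 = 4
Av = [-6, 14, 4]
Then v^T (Av) = -2*-6 + 3*14 + -1*4
= 12 + 42 + -4 = 50

50


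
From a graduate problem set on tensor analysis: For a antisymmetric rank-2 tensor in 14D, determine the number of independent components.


A antisymmetric rank-2 tensor in d dimensions has d(d-1)/2 independent components.
d = 14
d(d-1)/2 = 14 * 13 / 2 = 182 / 2 = 91

91


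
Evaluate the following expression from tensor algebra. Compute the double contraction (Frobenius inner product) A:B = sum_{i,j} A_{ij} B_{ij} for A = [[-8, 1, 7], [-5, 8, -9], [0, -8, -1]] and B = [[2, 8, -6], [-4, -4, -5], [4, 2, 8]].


A:B = sum over all i,j of A_{ij} * B_{ij}.
Row 1: -8*2=-16, 1*8=8, 7*-6=-42 => row sum = -50
Row 2: -5*-4=20, 8*-4=-32, -9*-5=45 => row sum = 33
Row 3: 0*4=0, -8*2=-16, -1*8=-8 => row sum = -24
Total = -50 + 33 + -24 = -41

-41


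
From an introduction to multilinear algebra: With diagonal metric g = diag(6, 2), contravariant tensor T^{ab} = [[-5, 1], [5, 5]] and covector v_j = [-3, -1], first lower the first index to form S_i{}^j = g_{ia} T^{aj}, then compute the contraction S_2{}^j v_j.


Step 1: lower the first index. For a diagonal metric, g_{ia} T^{aj} = g_{ii} T^{ij} (no sum on i).
g_{22} = 2
S_2{}^1 = 2 * T^{21} = 2 * 5 = 10
S_2{}^2 = 2 * T^{22} = 2 * 5 = 10
Step 2: contract S_2{}^j with v_j.
S_2{}^1 * v_1 = 10 * -3 = -30
S_2{}^2 * v_2 = 10 * -1 = -10
Result = -30 + -10 = -40

-40


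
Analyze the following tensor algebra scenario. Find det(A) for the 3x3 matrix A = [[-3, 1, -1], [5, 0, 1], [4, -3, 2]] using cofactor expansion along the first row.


Expanding along the first row, det(A) = a11*M_11 - a12*M_12 + a13*M_13, where M_1j is the (1,j) minor.
Minor M_11 = 0*2 - 1*-3 = 3
Minor M_12 = 5*2 - 1*4 = 6
Minor M_13 = 5*-3 - 0*4 = -15
det = -3*(3) - 1*(6) + -1*(-15)
    = -9 - 6 + 15
    = 0

0


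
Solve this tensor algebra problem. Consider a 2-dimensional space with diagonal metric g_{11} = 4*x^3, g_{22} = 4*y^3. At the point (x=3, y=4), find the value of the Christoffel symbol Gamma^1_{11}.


For a diagonal metric, Gamma^k_{ij} = (1/2) g^{kk} (dg_{ik}/dx_j + dg_{jk}/dx_i - dg_{ij}/dx_k).
The metric is diagonal, so g_{ab} = 0 for a != b.
At the given point: g_{11} = 108, g_{22} = 256
g^{11} = 1/108
dg_{11}/dx_1 = dg_{11}/dx_1 = 108
dg_{11}/dx_1 = dg_{11}/dx_1 = 108
dg_{11}/dx_1 = dg_{11}/dx_1 = 108
Numerator = 108 + 108 - 108 = 108
Gamma^1_{11} = 108 / (2 * 108) = 1/2

1/2


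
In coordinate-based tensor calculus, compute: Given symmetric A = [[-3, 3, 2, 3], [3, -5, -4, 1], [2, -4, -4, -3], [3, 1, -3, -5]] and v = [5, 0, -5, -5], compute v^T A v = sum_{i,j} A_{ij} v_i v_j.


First compute Av:
(Av)_1 = -3*5 + 3*0 + 2*-5 + 3*-5 = -40
(Av)_2 = 3*5 + -5*0 + -4*-5 + 1*-5 = 30
(Av)_3 = 2*5 + -4*0 + -4*-5 + -3*-5 = 45
(Av)_4 = 3*5 + 1*0 + -3*-5 + -5*-5 = 55
Av = [-40, 30, 45, 55]
Then v^T (Av) = 5*-40 + 0*30 + -5*45 + -5*55
= -200 + 0 + -225 + -275 = -700

-700


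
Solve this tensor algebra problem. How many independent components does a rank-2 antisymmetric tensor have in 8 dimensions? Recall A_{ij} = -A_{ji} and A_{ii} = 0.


An antisymmetric rank-2 tensor satisfies A_{ij} = -A_{ji}, so diagonal entries are zero.
The independent components are the upper-triangular entries: C(n, 2) = n(n-1)/2.
n = 8
C(8, 2) = 8 * 7 / 2 = 56 / 2 = 28

28


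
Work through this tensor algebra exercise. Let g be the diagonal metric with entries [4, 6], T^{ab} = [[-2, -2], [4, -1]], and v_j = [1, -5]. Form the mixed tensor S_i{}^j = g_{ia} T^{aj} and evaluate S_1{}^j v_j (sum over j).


Step 1: lower the first index. For a diagonal metric, g_{ia} T^{aj} = g_{ii} T^{ij} (no sum on i).
g_{11} = 4
S_1{}^1 = 4 * T^{11} = 4 * -2 = -8
S_1{}^2 = 4 * T^{12} = 4 * -2 = -8
Step 2: contract S_1{}^j with v_j.
S_1{}^1 * v_1 = -8 * 1 = -8
S_1{}^2 * v_2 = -8 * -5 = 40
Result = -8 + 40 = 32

32


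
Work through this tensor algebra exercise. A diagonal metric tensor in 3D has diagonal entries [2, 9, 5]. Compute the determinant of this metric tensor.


For a diagonal metric, the determinant is the product of diagonal entries.
Diagonal entries: 2, 9, 5
det(g) = 2 * 9 * 5 = 90

90


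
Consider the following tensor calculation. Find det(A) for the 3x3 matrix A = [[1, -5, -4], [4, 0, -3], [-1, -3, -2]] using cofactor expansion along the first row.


Expanding along the first row, det(A) = a11*M_11 - a12*M_12 + a13*M_13, where M_1j is the (1,j) minor.
Minor M_11 = 0*-2 - -3*-3 = -9
Minor M_12 = 4*-2 - -3*-1 = -11
Minor M_13 = 4*-3 - 0*-1 = -12
det = 1*(-9) - -5*(-11) + -4*(-12)
    = -9 - 55 + 48
    = -16

-16


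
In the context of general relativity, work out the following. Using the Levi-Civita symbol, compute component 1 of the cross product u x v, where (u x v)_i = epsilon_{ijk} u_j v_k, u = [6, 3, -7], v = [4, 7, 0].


(u x v)_1 = sum_{j,k} epsilon_{1jk} u_j v_k. Only permutations of (1,2,3) contribute; the two non-zero terms are:
eps_{123} u_2 v_3 = 1 * 3 * 0 = 0
eps_{132} u_3 v_2 = -1 * -7 * 7 = 49
(u x v)_1 = 49

49


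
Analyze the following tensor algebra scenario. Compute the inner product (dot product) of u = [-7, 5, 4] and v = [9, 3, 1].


The inner product u . v = sum of u_i * v_i.
Term-by-term: -7 * 9, 5 * 3, 4 * 1
Products: -63, 15, 4
Sum = -63 + 15 + 4 = -44

-44


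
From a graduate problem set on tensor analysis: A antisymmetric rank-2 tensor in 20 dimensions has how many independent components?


A antisymmetric rank-2 tensor in d dimensions has d(d-1)/2 independent components.
d = 20
d(d-1)/2 = 20 * 19 / 2 = 380 / 2 = 190

190


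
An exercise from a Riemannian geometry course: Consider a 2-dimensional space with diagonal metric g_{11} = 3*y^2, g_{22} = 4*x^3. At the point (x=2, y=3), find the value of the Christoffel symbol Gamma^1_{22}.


For a diagonal metric, Gamma^k_{ij} = (1/2) g^{kk} (dg_{ik}/dx_j + dg_{jk}/dx_i - dg_{ij}/dx_k).
The metric is diagonal, so g_{ab} = 0 for a != b.
At the given point: g_{11} = 27, g_{22} = 32
g^{11} = 1/27
dg_{21}/dx_2 = 0 (off-diagonal)
dg_{21}/dx_2 = 0 (off-diagonal)
dg_{22}/dx_1 = dg_{22}/dx_1 = 48
Numerator = 0 + 0 - 48 = -48
Gamma^1_{22} = -48 / (2 * 27) = -8/9

-8/9


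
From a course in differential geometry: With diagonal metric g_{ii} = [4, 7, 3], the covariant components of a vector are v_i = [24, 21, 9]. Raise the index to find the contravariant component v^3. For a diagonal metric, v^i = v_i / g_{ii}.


To raise an index with a diagonal metric: v^i = v_i / g_{ii}.
For index 3: v_3 = 9, g_{33} = 3
v^3 = 9 / 3 = 3

3


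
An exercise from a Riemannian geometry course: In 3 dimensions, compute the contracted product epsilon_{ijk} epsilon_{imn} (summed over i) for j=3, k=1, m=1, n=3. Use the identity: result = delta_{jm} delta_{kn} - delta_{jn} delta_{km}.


Using the identity: epsilon_{ijk} epsilon_{imn} = delta_{jm} delta_{kn} - delta_{jn} delta_{km}.
delta_{31} = 0
delta_{13} = 0
delta_{33} = 1
delta_{11} = 1
Result = 0 * 0 - 1 * 1 = 0 - 1 = -1

-1


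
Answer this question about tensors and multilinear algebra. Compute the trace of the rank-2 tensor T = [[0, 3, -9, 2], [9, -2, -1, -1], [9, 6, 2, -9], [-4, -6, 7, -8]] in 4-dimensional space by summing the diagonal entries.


The contraction (trace) of a rank-2 tensor is the sum of its diagonal elements.
Diagonal entries: A[1,1] = 0, A[2,2] = -2, A[3,3] = 2, A[4,4] = -8
Tr(A) = 0 + -2 + 2 + -8 = -8

-8


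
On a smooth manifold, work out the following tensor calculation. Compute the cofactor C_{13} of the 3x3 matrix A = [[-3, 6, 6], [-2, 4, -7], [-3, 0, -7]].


To find cofactor C_{13}, delete row 1 and column 3.
The resulting 2x2 submatrix is: [[-2, 4], [-3, 0]]
Minor M_{13} = -2*0 - 4*-3
  = 0 - -12 = 12
Sign = (-1)^(1+3) = (-1)^4 = 1
Cofactor C_{13} = 1 * 12 = 12

12


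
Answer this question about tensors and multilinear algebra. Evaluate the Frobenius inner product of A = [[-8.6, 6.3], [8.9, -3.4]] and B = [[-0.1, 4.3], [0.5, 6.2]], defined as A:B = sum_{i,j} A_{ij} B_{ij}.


A:B = sum over all i,j of A_{ij} * B_{ij}.
Row 1: -8.6*-0.1=0.86, 6.3*4.3=27.09 => row sum = 27.95
Row 2: 8.9*0.5=4.45, -3.4*6.2=-21.08 => row sum = -16.63
Total = 27.95 + -16.63 = 11.32

11.32


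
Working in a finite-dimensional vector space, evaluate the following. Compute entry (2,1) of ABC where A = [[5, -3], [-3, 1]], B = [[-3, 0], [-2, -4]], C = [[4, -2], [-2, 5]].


(ABC)_{21} = sum_m (AB)_{2m} C_{m1}. First compute row 2 of AB.
(AB)_{21} = -3*-3 + 1*-2 = 7
(AB)_{22} = -3*0 + 1*-4 = -4
Now contract with column 1 of C:
(AB)_{21} * C_{11} = 7 * 4 = 28
(AB)_{22} * C_{21} = -4 * -2 = 8
(ABC)_{21} = 28 + 8 = 36

36


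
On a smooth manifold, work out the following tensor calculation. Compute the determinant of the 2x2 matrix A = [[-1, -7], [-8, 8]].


For a 2x2 matrix [[a, b], [c, d]], det = a*d - b*c.
a = -1, b = -7, c = -8, d = 8
a*d = -1 * 8 = -8
b*c = -7 * -8 = 56
det = -8 - 56 = -64

-64


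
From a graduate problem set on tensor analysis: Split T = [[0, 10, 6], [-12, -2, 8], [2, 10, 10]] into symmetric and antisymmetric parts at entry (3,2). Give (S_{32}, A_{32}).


T_{32} = 10
T_{23} = 8
S_{32} = (10 + 8)/2 = 18/2 = 9
A_{32} = (10 - 8)/2 = 2/2 = 1
Check: S + A = 9 + 1 = 10 = T_{32}.

(9, 1)


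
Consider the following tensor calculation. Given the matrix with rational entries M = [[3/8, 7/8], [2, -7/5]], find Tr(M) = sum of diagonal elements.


The trace is the sum of diagonal entries.
Diagonal: M[1,1] = 3/8, M[2,2] = -7/5
Tr(M) = 3/8 + -7/5
Computing step by step:
After adding M[1,1]: 3/8
After adding M[2,2]: -41/40
Tr(M) = -41/40

-41/40


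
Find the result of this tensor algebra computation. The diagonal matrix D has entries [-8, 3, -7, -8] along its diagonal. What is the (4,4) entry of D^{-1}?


For a diagonal matrix, the inverse has entries (D^{-1})_{ii} = 1/d_{ii}.
The diagonal entries are: d_{11} = -8, d_{22} = 3, d_{33} = -7, d_{44} = -8
We need (D^{-1})_{44} = 1/d_{44} = 1/-8 = -1/8

-1/8


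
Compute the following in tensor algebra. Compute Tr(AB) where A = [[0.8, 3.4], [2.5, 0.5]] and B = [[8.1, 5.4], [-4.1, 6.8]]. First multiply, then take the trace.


Tr(AB) = sum_i (AB)_{ii} where (AB)_{ii} = sum_k A_{ik} B_{ki}.
(AB)_{11} = 0.8*8.1 + 3.4*-4.1 = -7.46
(AB)_{22} = 2.5*5.4 + 0.5*6.8 = 16.9
Tr(AB) = -7.46 + 16.9 = 9.44

9.44


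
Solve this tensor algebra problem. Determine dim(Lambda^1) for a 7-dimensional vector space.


The dimension of the space of p-forms on an n-dimensional space is C(n, p).
n = 7, p = 1
C(7, 1) = 7! / (1! * 6!) = 7

7


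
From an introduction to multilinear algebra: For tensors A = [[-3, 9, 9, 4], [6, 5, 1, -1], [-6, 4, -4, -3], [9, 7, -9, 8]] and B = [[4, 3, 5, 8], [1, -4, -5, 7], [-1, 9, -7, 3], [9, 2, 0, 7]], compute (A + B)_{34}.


Tensor addition is component-wise: (A + B)_{ij} = A_{ij} + B_{ij}.
A_{34} = -3
B_{34} = 3
(A + B)_{34} = -3 + 3 = 0

0


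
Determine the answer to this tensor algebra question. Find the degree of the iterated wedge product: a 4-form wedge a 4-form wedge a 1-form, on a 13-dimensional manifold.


The degree of a wedge product is the sum of the degrees of the individual forms.
Degrees: 4, 4, 1
Total degree = 4 + 4 + 1 = 9

9


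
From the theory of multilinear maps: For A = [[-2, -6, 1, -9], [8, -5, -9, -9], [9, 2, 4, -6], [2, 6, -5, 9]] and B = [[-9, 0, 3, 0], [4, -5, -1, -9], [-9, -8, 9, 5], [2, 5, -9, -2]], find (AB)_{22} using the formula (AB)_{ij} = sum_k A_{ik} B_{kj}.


(AB)_{ij} = sum_k A_{ik} B_{kj}.
For i=2, j=2:
A_{21} * B_{12} = 8 * 0 = 0
A_{22} * B_{22} = -5 * -5 = 25
A_{23} * B_{32} = -9 * -8 = 72
A_{24} * B_{42} = -9 * 5 = -45
Sum = 0 + 25 + 72 + -45 = 52

52


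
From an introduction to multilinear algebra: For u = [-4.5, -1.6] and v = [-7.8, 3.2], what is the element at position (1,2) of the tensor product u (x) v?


The outer product entry T_{ij} = u_i * v_j.
We need i=1, j=2.
u_1 = -4.5, v_2 = 3.2
T_{1,2} = -4.5 * 3.2 = -14.4

-14.4


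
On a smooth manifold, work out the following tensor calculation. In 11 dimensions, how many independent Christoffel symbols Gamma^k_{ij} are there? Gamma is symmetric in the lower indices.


Christoffel symbols Gamma^k_{ij} are symmetric in i,j, so there are d * d(d+1)/2 independent symbols.
d = 11
d(d+1)/2 = 11 * 12 / 2 = 66
Total = 11 * 66 = 726

726


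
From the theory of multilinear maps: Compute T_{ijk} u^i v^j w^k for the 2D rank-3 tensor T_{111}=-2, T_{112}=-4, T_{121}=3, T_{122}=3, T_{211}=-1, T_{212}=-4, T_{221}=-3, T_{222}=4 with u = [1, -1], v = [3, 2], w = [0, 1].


S = sum over i,j,k of T_{ijk} u_i v_j w_k. Expanding all 8 terms:
T_{111}*u_1*v_1*w_1 = -2*1*3*0 = 0  (running total: 0)
T_{112}*u_1*v_1*w_2 = -4*1*3*1 = -12  (running total: -12)
T_{121}*u_1*v_2*w_1 = 3*1*2*0 = 0  (running total: -12)
T_{122}*u_1*v_2*w_2 = 3*1*2*1 = 6  (running total: -6)
T_{211}*u_2*v_1*w_1 = -1*-1*3*0 = 0  (running total: -6)
T_{212}*u_2*v_1*w_2 = -4*-1*3*1 = 12  (running total: 6)
T_{221}*u_2*v_2*w_1 = -3*-1*2*0 = 0  (running total: 6)
T_{222}*u_2*v_2*w_2 = 4*-1*2*1 = -8  (running total: -2)
S = -2

-2


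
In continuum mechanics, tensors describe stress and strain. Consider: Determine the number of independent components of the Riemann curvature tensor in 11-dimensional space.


The Riemann tensor in d dimensions has d^2(d^2 - 1)/12 independent components.
d = 11, so d^2 = 121
d^2 - 1 = 120
d^2(d^2 - 1) = 121 * 120 = 14520
Divide by 12: 14520 / 12 = 1210

1210


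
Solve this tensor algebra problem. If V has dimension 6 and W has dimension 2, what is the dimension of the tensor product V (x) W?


The dimension of a tensor product is the product of dimensions.
dim(V) = 6, dim(W) = 2
dim(V (x) W) = 6 * 2 = 12

12


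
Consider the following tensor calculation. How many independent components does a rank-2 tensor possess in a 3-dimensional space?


The number of components of a rank-r tensor in d dimensions is d^r.
Here d = 3 and r = 2.
3^2 = 9

9


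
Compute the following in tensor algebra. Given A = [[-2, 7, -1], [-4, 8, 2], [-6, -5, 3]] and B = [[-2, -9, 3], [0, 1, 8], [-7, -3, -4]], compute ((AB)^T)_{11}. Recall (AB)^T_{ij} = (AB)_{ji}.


(AB)^T_{ij} = (AB)_{ji} = sum_k A_{jk} B_{ki}.
For i=1, j=1 we need (AB)_{11}:
A_{11} * B_{11} = -2 * -2 = 4
A_{12} * B_{21} = 7 * 0 = 0
A_{13} * B_{31} = -1 * -7 = 7
Sum = 4 + 0 + 7 = 11

11


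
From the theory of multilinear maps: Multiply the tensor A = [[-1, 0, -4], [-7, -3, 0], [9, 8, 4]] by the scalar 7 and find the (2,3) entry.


Scalar multiplication: (cA)_{ij} = c * A_{ij}.
c = 7
A_{23} = 0
(cA)_{23} = 7 * 0 = 0

0


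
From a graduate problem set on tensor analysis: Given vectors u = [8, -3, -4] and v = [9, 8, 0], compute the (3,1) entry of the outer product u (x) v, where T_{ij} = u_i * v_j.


The outer product entry T_{ij} = u_i * v_j.
We need i=3, j=1.
u_3 = -4, v_1 = 9
T_{3,1} = -4 * 9 = -36

-36


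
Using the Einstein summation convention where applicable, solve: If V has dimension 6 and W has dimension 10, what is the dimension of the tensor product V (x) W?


The dimension of a tensor product is the product of dimensions.
dim(V) = 6, dim(W) = 10
dim(V (x) W) = 6 * 10 = 60

60


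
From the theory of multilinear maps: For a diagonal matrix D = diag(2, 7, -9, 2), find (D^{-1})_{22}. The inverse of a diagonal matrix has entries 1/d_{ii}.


For a diagonal matrix, the inverse has entries (D^{-1})_{ii} = 1/d_{ii}.
The diagonal entries are: d_{11} = 2, d_{22} = 7, d_{33} = -9, d_{44} = 2
We need (D^{-1})_{22} = 1/d_{22} = 1/7 = 1/7

1/7


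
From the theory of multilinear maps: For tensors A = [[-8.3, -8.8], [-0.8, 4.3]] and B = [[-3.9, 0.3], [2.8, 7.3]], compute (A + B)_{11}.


Tensor addition is component-wise: (A + B)_{ij} = A_{ij} + B_{ij}.
A_{11} = -8.3
B_{11} = -3.9
(A + B)_{11} = -8.3 + -3.9 = -12.2

-12.2


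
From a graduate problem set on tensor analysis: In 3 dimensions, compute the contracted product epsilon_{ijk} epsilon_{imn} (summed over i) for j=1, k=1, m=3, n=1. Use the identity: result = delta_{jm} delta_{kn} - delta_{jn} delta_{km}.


Using the identity: epsilon_{ijk} epsilon_{imn} = delta_{jm} delta_{kn} - delta_{jn} delta_{km}.
delta_{13} = 0
delta_{11} = 1
delta_{11} = 1
delta_{13} = 0
Result = 0 * 1 - 1 * 0 = 0 - 0 = 0

0


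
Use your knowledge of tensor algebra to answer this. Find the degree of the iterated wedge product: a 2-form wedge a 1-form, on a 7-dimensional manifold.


The degree of a wedge product is the sum of the degrees of the individual forms.
Degrees: 2, 1
Total degree = 2 + 1 = 3

3


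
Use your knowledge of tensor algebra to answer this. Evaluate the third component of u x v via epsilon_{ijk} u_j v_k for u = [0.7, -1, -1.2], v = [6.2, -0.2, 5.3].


(u x v)_3 = sum_{j,k} epsilon_{3jk} u_j v_k. Only permutations of (1,2,3) contribute; the two non-zero terms are:
eps_{312} u_1 v_2 = 1 * 0.7 * -0.2 = -0.14
eps_{321} u_2 v_1 = -1 * -1 * 6.2 = 6.2
(u x v)_3 = 6.06

6.06


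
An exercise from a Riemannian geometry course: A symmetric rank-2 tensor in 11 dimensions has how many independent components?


A symmetric rank-2 tensor in d dimensions has d(d+1)/2 independent components.
d = 11
d(d+1)/2 = 11 * 12 / 2 = 132 / 2 = 66

66


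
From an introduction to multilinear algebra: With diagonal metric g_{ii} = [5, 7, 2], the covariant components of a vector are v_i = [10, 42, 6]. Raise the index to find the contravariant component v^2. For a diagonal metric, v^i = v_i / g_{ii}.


To raise an index with a diagonal metric: v^i = v_i / g_{ii}.
For index 2: v_2 = 42, g_{22} = 7
v^2 = 42 / 7 = 6

6


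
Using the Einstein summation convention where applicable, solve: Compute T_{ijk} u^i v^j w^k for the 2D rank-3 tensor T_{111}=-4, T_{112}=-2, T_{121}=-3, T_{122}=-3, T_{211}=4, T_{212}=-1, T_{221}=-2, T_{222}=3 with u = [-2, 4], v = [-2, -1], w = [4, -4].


S = sum over i,j,k of T_{ijk} u_i v_j w_k. Expanding all 8 terms:
T_{111}*u_1*v_1*w_1 = -4*-2*-2*4 = -64  (running total: -64)
T_{112}*u_1*v_1*w_2 = -2*-2*-2*-4 = 32  (running total: -32)
T_{121}*u_1*v_2*w_1 = -3*-2*-1*4 = -24  (running total: -56)
T_{122}*u_1*v_2*w_2 = -3*-2*-1*-4 = 24  (running total: -32)
T_{211}*u_2*v_1*w_1 = 4*4*-2*4 = -128  (running total: -160)
T_{212}*u_2*v_1*w_2 = -1*4*-2*-4 = -32  (running total: -192)
T_{221}*u_2*v_2*w_1 = -2*4*-1*4 = 32  (running total: -160)
T_{222}*u_2*v_2*w_2 = 3*4*-1*-4 = 48  (running total: -112)
S = -112

-112


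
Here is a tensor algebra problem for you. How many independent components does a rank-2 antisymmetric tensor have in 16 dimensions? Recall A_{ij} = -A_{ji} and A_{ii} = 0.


An antisymmetric rank-2 tensor satisfies A_{ij} = -A_{ji}, so diagonal entries are zero.
The independent components are the upper-triangular entries: C(n, 2) = n(n-1)/2.
n = 16
C(16, 2) = 16 * 15 / 2 = 240 / 2 = 120

120


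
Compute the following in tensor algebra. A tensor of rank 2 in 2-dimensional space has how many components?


The number of components of a rank-r tensor in d dimensions is d^r.
Here d = 2 and r = 2.
2^2 = 4

4


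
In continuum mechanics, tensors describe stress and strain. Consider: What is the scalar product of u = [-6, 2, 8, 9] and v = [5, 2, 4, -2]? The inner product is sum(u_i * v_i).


The inner product u . v = sum of u_i * v_i.
Term-by-term: -6 * 5, 2 * 2, 8 * 4, 9 * -2
Products: -30, 4, 32, -18
Sum = -30 + 4 + 32 + -18 = -12

-12


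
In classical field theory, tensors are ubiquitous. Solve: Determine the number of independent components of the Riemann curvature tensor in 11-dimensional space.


The Riemann tensor in d dimensions has d^2(d^2 - 1)/12 independent components.
d = 11, so d^2 = 121
d^2 - 1 = 120
d^2(d^2 - 1) = 121 * 120 = 14520
Divide by 12: 14520 / 12 = 1210

1210


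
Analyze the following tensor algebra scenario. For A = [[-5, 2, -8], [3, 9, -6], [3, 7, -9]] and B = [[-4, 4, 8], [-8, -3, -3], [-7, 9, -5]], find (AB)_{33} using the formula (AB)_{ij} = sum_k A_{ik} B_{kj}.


(AB)_{ij} = sum_k A_{ik} B_{kj}.
For i=3, j=3:
A_{31} * B_{13} = 3 * 8 = 24
A_{32} * B_{23} = 7 * -3 = -21
A_{33} * B_{33} = -9 * -5 = 45
Sum = 24 + -21 + 45 = 48

48


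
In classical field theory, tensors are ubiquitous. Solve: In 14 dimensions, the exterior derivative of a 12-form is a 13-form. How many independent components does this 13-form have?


The exterior derivative of a p-form is a (p+1)-form.
Its number of independent components is C(n, p+1).
n = 14, p+1 = 13
C(14, 13) = 14

14


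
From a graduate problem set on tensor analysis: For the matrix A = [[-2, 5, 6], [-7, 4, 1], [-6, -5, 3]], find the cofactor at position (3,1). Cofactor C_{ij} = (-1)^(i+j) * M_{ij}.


To find cofactor C_{31}, delete row 3 and column 1.
The resulting 2x2 submatrix is: [[5, 6], [4, 1]]
Minor M_{31} = 5*1 - 6*4
  = 5 - 24 = -19
Sign = (-1)^(3+1) = (-1)^4 = 1
Cofactor C_{31} = 1 * -19 = -19

-19


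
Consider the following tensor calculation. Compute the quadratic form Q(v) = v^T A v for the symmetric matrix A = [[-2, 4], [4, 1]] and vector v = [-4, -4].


First compute Av:
(Av)_1 = -2*-4 + 4*-4 = -8
(Av)_2 = 4*-4 + 1*-4 = -20
Av = [-8, -20]
Then v^T (Av) = -4*-8 + -4*-20
= 32 + 80 = 112

112


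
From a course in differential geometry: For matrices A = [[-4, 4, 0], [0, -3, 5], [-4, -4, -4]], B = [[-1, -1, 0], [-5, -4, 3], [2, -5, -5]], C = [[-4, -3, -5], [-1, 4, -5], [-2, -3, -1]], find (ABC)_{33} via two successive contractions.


(ABC)_{33} = sum_m (AB)_{3m} C_{m3}. First compute row 3 of AB.
(AB)_{31} = -4*-1 + -4*-5 + -4*2 = 16
(AB)_{32} = -4*-1 + -4*-4 + -4*-5 = 40
(AB)_{33} = -4*0 + -4*3 + -4*-5 = 8
Now contract with column 3 of C:
(AB)_{31} * C_{13} = 16 * -5 = -80
(AB)_{32} * C_{23} = 40 * -5 = -200
(AB)_{33} * C_{33} = 8 * -1 = -8
(ABC)_{33} = -80 + -200 + -8 = -288

-288


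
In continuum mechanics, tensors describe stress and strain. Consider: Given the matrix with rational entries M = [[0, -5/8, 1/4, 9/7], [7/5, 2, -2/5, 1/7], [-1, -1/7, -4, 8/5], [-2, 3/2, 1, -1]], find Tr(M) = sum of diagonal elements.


The trace is the sum of diagonal entries.
Diagonal: M[1,1] = 0, M[2,2] = 2, M[3,3] = -4, M[4,4] = -1
Tr(M) = 0 + 2 + -4 + -1
Computing step by step:
After adding M[1,1]: 0
After adding M[2,2]: 2
After adding M[3,3]: -2
After adding M[4,4]: -3
Tr(M) = -3

-3
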